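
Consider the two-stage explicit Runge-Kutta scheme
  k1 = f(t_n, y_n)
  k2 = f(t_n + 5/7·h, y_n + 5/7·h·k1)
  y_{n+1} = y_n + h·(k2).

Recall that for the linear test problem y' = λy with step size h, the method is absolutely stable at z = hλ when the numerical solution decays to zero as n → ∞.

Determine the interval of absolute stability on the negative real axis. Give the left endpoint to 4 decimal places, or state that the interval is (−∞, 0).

(-1.4000, 0).

Set f=λy, z=hλ:
  k1=λy_n ⇒ h·k1=z·y_n;  k2=λ(1+5/7z)y_n ⇒ h·k2=z(1+5/7z)y_n
  y_{n+1}/y_n = 1 + z(1+5/7z) = 1 + z + 5/7z²
  Hence R(z) = 1 + z + 5/7z².

Boundary: |R(x)|=1, x<0.
x=-1.45: |R|=1.0518
R=1: x+5/7x²=0 ⇒ x=−7/5=-1.4000; min R=1−1/(4·5/7)=0.6500>−1
Confirm numerically:
  x=-1.023: |R|=0.72452 <1
  x=-0.656: |R|=0.65138 <1
  x=-0.584: |R|=0.65961 <1
  x=-0.568: |R|=0.66245 <1
  x=-1.944: |R|=1.75538 >1
  x=-1.935: |R|=1.73945 >1
  x=-1.673: |R|=1.32624 >1
Interval (-1.4000, 0).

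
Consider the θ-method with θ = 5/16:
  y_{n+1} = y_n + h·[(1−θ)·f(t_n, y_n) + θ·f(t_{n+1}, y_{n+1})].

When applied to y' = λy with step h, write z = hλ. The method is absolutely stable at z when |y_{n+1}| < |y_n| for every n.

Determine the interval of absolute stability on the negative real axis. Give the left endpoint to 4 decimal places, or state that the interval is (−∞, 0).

Set f=λy, z=hλ:
  y_{n+1} = y_n + z·[11/16·y_n + 5/16·y_{n+1}] ⇒ (1 − 5/16z)y_{n+1} = (1 + 11/16z)y_n
  Hence R(z) = (1 + 11/16z)/(1 − 5/16z).

Need |R(x)|<1, x<0.
x=-1.71: |R|=0.1145
R=−1: 1+11/16x = −1+5/16x ⇒ -3/8x=2 ⇒ x=2/(-3/8)=-5.3333
Confirm numerically:
  x=-4.450: |R|=0.86144 <1
  x=-2.915: |R|=0.52543 <1
  x=-2.760: |R|=0.48188 <1
  x=-5.883: |R|=1.07262 >1
  x=-5.492: |R|=1.02191 >1
  x=-5.397: |R|=1.00889 >1
So |R|<1 on (-5.3333, 0).

(-5.3333, 0).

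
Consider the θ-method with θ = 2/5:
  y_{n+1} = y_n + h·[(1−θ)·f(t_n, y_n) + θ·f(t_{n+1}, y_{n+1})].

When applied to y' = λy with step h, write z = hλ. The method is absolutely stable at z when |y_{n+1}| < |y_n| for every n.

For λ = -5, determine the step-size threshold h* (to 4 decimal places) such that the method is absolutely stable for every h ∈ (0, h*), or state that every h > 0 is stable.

Test eqn y'=λy, z=hλ:
  y_{n+1} = y_n + z·[3/5·y_n + 2/5·y_{n+1}] ⇒ (1 − 2/5z)y_{n+1} = (1 + 3/5z)y_n
  so R(z) = (1 + 3/5z)/(1 − 2/5z).

Need |R(x)|<1, x<0.
x=-0.76: |R|=0.4172
R=−1: 1+3/5x = −1+2/5x ⇒ -1/5x=2 ⇒ x=2/(-1/5)=-10.0000
Confirm numerically:
  x=-7.982: |R|=0.90374 <1
  x=-6.803: |R|=0.82817 <1
  x=-6.779: |R|=0.82644 <1
  x=-4.709: |R|=0.63303 <1
  x=-10.460: |R|=1.01775 >1
  x=-10.203: |R|=1.00799 >1
  x=-10.075: |R|=1.00298 >1
Stable set (-10.0000, 0).

(-10.0000,0); λ=-5 ⇒ h* = (10)/5 = 2.0000.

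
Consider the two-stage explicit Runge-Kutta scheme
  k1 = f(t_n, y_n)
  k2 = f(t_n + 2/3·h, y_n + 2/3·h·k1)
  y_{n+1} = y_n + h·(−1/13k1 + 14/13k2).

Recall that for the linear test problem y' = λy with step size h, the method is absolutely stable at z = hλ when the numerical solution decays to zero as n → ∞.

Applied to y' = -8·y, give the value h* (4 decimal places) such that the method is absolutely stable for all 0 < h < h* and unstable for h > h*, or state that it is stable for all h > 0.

With y'=λy (z=hλ):
  k1=λy_n ⇒ h·k1=z·y_n;  k2=λ(1+2/3z)y_n ⇒ h·k2=z(1+2/3z)y_n
  y_{n+1}/y_n = 1 − 1/13z + 14/13z(1+2/3z) = 1 + z + 28/39z²
  Hence R(z) = 1 + z + 28/39z².

Need |R(x)|<1, x<0.
x=-0.43: |R|=0.7027
R=1: x+28/39x²=0 ⇒ x=−39/28=-1.3929; min R=1−1/(4·28/39)=0.6518>−1
Confirm numerically:
  x=-0.797: |R|=0.65905 <1
  x=-0.728: |R|=0.65250 <1
  x=-0.720: |R|=0.65218 <1
  x=-0.637: |R|=0.65432 <1
  x=-1.753: |R|=1.45326 >1
  x=-1.553: |R|=1.17856 >1
So |R|<1 on (-1.3929, 0).

(-1.3929,0); λ=-8 ⇒ h* = (39/28)/8 = 0.1741.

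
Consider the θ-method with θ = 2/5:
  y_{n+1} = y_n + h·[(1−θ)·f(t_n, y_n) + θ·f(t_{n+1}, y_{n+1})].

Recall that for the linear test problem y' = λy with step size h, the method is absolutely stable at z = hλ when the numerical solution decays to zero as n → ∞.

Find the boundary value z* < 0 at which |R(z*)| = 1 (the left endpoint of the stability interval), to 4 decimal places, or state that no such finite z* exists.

z* = -10.0000.

Set f=λy, z=hλ:
  y_{n+1} = y_n + z·[3/5·y_n + 2/5·y_{n+1}] ⇒ (1 − 2/5z)y_{n+1} = (1 + 3/5z)y_n
  so R(z) = (1 + 3/5z)/(1 − 2/5z).

Solve |R(x)|<1 on ℝ⁻.
x=-0.93: |R|=0.3222
R=−1: 1+3/5x = −1+2/5x ⇒ -1/5x=2 ⇒ x=2/(-1/5)=-10.0000
Confirm numerically:
  x=-7.621: |R|=0.88247 <1
  x=-6.496: |R|=0.80525 <1
  x=-6.238: |R|=0.78473 <1
  x=-6.123: |R|=0.77519 <1
  x=-10.532: |R|=1.02041 >1
  x=-10.244: |R|=1.00957 >1
Stable set (-10.0000, 0).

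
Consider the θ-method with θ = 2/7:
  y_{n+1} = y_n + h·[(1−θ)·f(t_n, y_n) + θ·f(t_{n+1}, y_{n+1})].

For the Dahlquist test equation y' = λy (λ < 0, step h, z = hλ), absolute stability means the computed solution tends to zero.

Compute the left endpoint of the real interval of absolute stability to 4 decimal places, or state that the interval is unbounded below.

z* = -4.6667.

With y'=λy (z=hλ):
  y_{n+1} = y_n + z·[5/7·y_n + 2/7·y_{n+1}] ⇒ (1 − 2/7z)y_{n+1} = (1 + 5/7z)y_n
  ⇒ R(z) = (1 + 5/7z)/(1 − 2/7z).

Need |R(x)|<1, x<0.
x=-0.6: |R|=0.4878
R=−1: 1+5/7x = −1+2/7x ⇒ -3/7x=2 ⇒ x=2/(-3/7)=-4.6667
Confirm numerically:
  x=-4.291: |R|=0.92767 <1
  x=-3.238: |R|=0.68195 <1
  x=-3.103: |R|=0.64478 <1
  x=-4.989: |R|=1.05696 >1
  x=-4.936: |R|=1.04789 >1
  x=-4.765: |R|=1.01785 >1
Stable set (-4.6667, 0).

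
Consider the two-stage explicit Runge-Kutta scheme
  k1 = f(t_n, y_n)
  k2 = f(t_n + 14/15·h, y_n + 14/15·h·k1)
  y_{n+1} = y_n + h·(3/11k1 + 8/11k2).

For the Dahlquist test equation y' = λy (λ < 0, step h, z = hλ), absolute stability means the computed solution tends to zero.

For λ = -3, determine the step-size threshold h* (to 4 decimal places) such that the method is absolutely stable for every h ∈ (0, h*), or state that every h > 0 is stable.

Set f=λy, z=hλ:
  k1=λy_n ⇒ h·k1=z·y_n;  k2=λ(1+14/15z)y_n ⇒ h·k2=z(1+14/15z)y_n
  y_{n+1}/y_n = 1 + 3/11z + 8/11z(1+14/15z) = 1 + z + 112/165z²
  Hence R(z) = 1 + z + 112/165z².

Boundary: |R(x)|=1, x<0.
x=-0.37: |R|=0.7229
R=1: x+112/165x²=0 ⇒ x=−165/112=-1.4732; min R=1−1/(4·112/165)=0.6317>−1
Confirm numerically:
  x=-1.396: |R|=0.92683 <1
  x=-1.027: |R|=0.68894 <1
  x=-0.949: |R|=0.66232 <1
  x=-1.966: |R|=1.65762 >1
  x=-1.689: |R|=1.24739 >1
Stable set (-1.4732, 0).

(-1.4732,0); λ=-3 ⇒ h* = (165/112)/3 = 0.4911.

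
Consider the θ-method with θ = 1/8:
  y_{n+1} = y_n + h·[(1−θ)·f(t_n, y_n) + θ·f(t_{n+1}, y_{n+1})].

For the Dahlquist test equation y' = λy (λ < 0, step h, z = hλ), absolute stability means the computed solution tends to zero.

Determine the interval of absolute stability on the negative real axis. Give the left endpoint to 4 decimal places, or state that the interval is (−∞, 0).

(-2.6667, 0).

Set f=λy, z=hλ:
  y_{n+1} = y_n + z·[7/8·y_n + 1/8·y_{n+1}] ⇒ (1 − 1/8z)y_{n+1} = (1 + 7/8z)y_n
  so R(z) = (1 + 7/8z)/(1 − 1/8z).

Boundary: |R(x)|=1, x<0.
x=-1.14: |R|=0.0022
R=−1: 1+7/8x = −1+1/8x ⇒ -3/4x=2 ⇒ x=2/(-3/4)=-2.6667
Confirm numerically:
  x=-2.560: |R|=0.93939 <1
  x=-1.828: |R|=0.48799 <1
  x=-1.318: |R|=0.13157 <1
  x=-3.235: |R|=1.30352 >1
  x=-2.958: |R|=1.15952 >1
  x=-2.835: |R|=1.09322 >1
So |R|<1 on (-2.6667, 0).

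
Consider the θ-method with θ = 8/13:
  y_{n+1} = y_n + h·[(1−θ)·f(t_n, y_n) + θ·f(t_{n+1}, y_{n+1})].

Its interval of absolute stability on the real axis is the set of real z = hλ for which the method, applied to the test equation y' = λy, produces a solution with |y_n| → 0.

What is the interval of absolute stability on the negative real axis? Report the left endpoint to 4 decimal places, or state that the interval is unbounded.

Test eqn y'=λy, z=hλ:
  y_{n+1} = y_n + z·[5/13·y_n + 8/13·y_{n+1}] ⇒ (1 − 8/13z)y_{n+1} = (1 + 5/13z)y_n
  R(z) = (1 + 5/13z)/(1 − 8/13z).

Find x<0 with |R(x)|<1.
x=-0.9: |R|=0.4208
x=-2: |R|=0.1034
x=-10: |R|=0.3978
x=-100: |R|=0.5990
θ=8/13≥1/2 ⇒ |1+5/13x|<|1−8/13x| ∀x<0 ⇒ unbounded interval.

(−∞, 0) — no finite endpoint.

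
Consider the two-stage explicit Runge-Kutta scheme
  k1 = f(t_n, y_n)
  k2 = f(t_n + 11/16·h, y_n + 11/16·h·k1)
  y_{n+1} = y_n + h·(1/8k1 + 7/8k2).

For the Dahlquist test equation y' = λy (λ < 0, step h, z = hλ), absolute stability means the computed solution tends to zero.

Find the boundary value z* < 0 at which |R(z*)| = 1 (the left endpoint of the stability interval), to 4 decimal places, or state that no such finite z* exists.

z* = -1.6623.

Set f=λy, z=hλ:
  k1=λy_n ⇒ h·k1=z·y_n;  k2=λ(1+11/16z)y_n ⇒ h·k2=z(1+11/16z)y_n
  y_{n+1}/y_n = 1 + 1/8z + 7/8z(1+11/16z) = 1 + z + 77/128z²
  so R(z) = 1 + z + 77/128z².

Solve |R(x)|<1 on ℝ⁻.
x=-1.51: |R|=0.8616
R=1: x+77/128x²=0 ⇒ x=−128/77=-1.6623; min R=1−1/(4·77/128)=0.5844>−1
Confirm numerically:
  x=-1.510: |R|=0.86162 <1
  x=-1.298: |R|=0.71551 <1
  x=-0.734: |R|=0.59010 <1
  x=-2.112: |R|=1.57130 >1
  x=-2.014: |R|=1.42606 >1
  x=-1.963: |R|=1.35504 >1
Interval (-1.6623, 0).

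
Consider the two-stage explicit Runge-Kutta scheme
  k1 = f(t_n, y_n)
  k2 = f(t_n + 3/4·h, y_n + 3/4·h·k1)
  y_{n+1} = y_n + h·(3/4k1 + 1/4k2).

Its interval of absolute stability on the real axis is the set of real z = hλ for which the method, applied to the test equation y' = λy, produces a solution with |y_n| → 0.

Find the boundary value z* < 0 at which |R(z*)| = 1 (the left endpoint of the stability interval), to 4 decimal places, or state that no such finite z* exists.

left endpoint -5.3333.

Set f=λy, z=hλ:
  k1=λy_n ⇒ h·k1=z·y_n;  k2=λ(1+3/4z)y_n ⇒ h·k2=z(1+3/4z)y_n
  y_{n+1}/y_n = 1 + 3/4z + 1/4z(1+3/4z) = 1 + z + 3/16z²
  Hence R(z) = 1 + z + 3/16z².

Need |R(x)|<1, x<0.
x=-1.06: |R|=0.1507
R=1: x+3/16x²=0 ⇒ x=−16/3=-5.3333; min R=1−1/(4·3/16)=-0.3333>−1
Confirm numerically:
  x=-4.660: |R|=0.41168 <1
  x=-3.852: |R|=0.06989 <1
  x=-2.812: |R|=0.32937 <1
  x=-2.665: |R|=0.33333 <1
  x=-5.828: |R|=1.54055 >1
  x=-5.825: |R|=1.53699 >1
  x=-5.672: |R|=1.36017 >1
So |R|<1 on (-5.3333, 0).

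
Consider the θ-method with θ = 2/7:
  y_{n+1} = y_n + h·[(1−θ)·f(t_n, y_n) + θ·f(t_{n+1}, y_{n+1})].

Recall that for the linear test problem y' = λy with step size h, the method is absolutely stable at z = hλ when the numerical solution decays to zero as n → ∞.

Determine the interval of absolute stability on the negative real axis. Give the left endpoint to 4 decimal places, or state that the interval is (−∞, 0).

With y'=λy (z=hλ):
  y_{n+1} = y_n + z·[5/7·y_n + 2/7·y_{n+1}] ⇒ (1 − 2/7z)y_{n+1} = (1 + 5/7z)y_n
  R(z) = (1 + 5/7z)/(1 − 2/7z).

Find x<0 with |R(x)|<1.
x=-1.5: |R|=0.0500
R=−1: 1+5/7x = −1+2/7x ⇒ -3/7x=2 ⇒ x=2/(-3/7)=-4.6667
Confirm numerically:
  x=-4.632: |R|=0.99361 <1
  x=-3.440: |R|=0.73487 <1
  x=-3.256: |R|=0.68680 <1
  x=-3.021: |R|=0.62145 <1
  x=-5.057: |R|=1.06842 >1
  x=-4.981: |R|=1.05559 >1
So |R|<1 on (-4.6667, 0).

(-4.6667, 0).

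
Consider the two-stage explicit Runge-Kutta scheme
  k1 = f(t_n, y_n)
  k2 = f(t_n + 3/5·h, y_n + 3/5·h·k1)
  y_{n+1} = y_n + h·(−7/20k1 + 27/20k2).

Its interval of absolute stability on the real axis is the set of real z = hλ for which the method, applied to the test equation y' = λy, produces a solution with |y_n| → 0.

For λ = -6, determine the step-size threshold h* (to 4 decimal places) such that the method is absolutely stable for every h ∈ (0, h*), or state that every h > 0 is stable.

With y'=λy (z=hλ):
  k1=λy_n ⇒ h·k1=z·y_n;  k2=λ(1+3/5z)y_n ⇒ h·k2=z(1+3/5z)y_n
  y_{n+1}/y_n = 1 − 7/20z + 27/20z(1+3/5z) = 1 + z + 81/100z²
  Hence R(z) = 1 + z + 81/100z².

Find x<0 with |R(x)|<1.
x=-1.64: |R|=1.5386
R=1: x+81/100x²=0 ⇒ x=−100/81=-1.2346; min R=1−1/(4·81/100)=0.6914>−1
Confirm numerically:
  x=-1.182: |R|=0.94967 <1
  x=-0.855: |R|=0.73713 <1
  x=-0.653: |R|=0.69239 <1
  x=-1.662: |R|=1.57542 >1
  x=-1.541: |R|=1.38249 >1
  x=-1.284: |R|=1.05141 >1
Interval (-1.2346, 0).

(-1.2346,0); λ=-6 ⇒ h* = (100/81)/6 = 0.2058.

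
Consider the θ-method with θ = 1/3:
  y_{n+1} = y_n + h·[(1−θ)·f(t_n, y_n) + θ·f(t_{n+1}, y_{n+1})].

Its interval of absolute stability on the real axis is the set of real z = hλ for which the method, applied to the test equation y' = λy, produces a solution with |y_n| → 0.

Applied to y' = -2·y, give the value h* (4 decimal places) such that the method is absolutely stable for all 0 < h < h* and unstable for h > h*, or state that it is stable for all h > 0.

On y'=λy, z=hλ:
  y_{n+1} = y_n + z·[2/3·y_n + 1/3·y_{n+1}] ⇒ (1 − 1/3z)y_{n+1} = (1 + 2/3z)y_n
  so R(z) = (1 + 2/3z)/(1 − 1/3z).

Boundary: |R(x)|=1, x<0.
x=-1.37: |R|=0.0595
R=−1: 1+2/3x = −1+1/3x ⇒ -1/3x=2 ⇒ x=2/(-1/3)=-6.0000
Confirm numerically:
  x=-4.557: |R|=0.80905 <1
  x=-4.380: |R|=0.78049 <1
  x=-3.626: |R|=0.64171 <1
  x=-6.282: |R|=1.03038 >1
  x=-6.270: |R|=1.02913 >1
Stable set (-6.0000, 0).

(-6.0000,0); λ=-2 ⇒ h* = (6)/2 = 3.0000.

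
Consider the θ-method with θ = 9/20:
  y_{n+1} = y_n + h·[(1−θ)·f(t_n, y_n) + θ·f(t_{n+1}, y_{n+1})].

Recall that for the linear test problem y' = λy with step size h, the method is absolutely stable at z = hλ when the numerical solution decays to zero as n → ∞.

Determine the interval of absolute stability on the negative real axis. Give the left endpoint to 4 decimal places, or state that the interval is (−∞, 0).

z∈(-20.0000,0).

On y'=λy, z=hλ:
  y_{n+1} = y_n + z·[11/20·y_n + 9/20·y_{n+1}] ⇒ (1 − 9/20z)y_{n+1} = (1 + 11/20z)y_n
  R(z) = (1 + 11/20z)/(1 − 9/20z).

Boundary: |R(x)|=1, x<0.
x=-0.87: |R|=0.3748
R=−1: 1+11/20x = −1+9/20x ⇒ -1/10x=2 ⇒ x=2/(-1/10)=-20.0000
Confirm numerically:
  x=-17.555: |R|=0.97253 <1
  x=-14.407: |R|=0.92526 <1
  x=-9.483: |R|=0.80034 <1
  x=-20.256: |R|=1.00253 >1
  x=-20.049: |R|=1.00049 >1
Interval (-20.0000, 0).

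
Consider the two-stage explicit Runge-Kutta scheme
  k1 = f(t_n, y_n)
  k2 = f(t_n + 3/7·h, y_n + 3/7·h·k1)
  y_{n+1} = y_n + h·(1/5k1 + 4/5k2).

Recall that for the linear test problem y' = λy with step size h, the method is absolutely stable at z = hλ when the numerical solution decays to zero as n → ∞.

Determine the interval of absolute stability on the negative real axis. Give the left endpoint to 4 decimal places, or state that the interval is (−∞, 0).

(-2.9167, 0).

Test eqn y'=λy, z=hλ:
  k1=λy_n ⇒ h·k1=z·y_n;  k2=λ(1+3/7z)y_n ⇒ h·k2=z(1+3/7z)y_n
  y_{n+1}/y_n = 1 + 1/5z + 4/5z(1+3/7z) = 1 + z + 12/35z²
  Hence R(z) = 1 + z + 12/35z².

Solve |R(x)|<1 on ℝ⁻.
x=-1.61: |R|=0.2787
R=1: x+12/35x²=0 ⇒ x=−35/12=-2.9167; min R=1−1/(4·12/35)=0.2708>−1
Confirm numerically:
  x=-2.583: |R|=0.70450 <1
  x=-1.402: |R|=0.27192 <1
  x=-1.397: |R|=0.27212 <1
  x=-3.274: |R|=1.40111 >1
  x=-2.944: |R|=1.02759 >1
So |R|<1 on (-2.9167, 0).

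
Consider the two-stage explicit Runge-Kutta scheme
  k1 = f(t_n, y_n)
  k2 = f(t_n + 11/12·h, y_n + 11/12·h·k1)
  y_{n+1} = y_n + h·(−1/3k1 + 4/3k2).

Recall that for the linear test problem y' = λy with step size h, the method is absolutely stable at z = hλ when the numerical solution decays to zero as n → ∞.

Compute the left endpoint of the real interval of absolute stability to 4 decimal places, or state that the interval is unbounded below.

On y'=λy, z=hλ:
  k1=λy_n ⇒ h·k1=z·y_n;  k2=λ(1+11/12z)y_n ⇒ h·k2=z(1+11/12z)y_n
  y_{n+1}/y_n = 1 − 1/3z + 4/3z(1+11/12z) = 1 + z + 11/9z²
  so R(z) = 1 + z + 11/9z².

Solve |R(x)|<1 on ℝ⁻.
x=-1.58: |R|=2.4712
R=1: x+11/9x²=0 ⇒ x=−9/11=-0.8182; min R=1−1/(4·11/9)=0.7955>−1
Confirm numerically:
  x=-0.699: |R|=0.89818 <1
  x=-0.564: |R|=0.82478 <1
  x=-0.374: |R|=0.79696 <1
  x=-0.363: |R|=0.79805 <1
  x=-1.373: |R|=1.93105 >1
  x=-1.184: |R|=1.52938 >1
Interval (-0.8182, 0).

z* = -0.8182.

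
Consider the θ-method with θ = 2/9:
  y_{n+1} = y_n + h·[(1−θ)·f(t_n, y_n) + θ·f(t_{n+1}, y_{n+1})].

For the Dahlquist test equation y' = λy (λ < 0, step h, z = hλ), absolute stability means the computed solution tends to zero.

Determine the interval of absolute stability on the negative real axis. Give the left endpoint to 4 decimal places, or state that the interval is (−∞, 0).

Test eqn y'=λy, z=hλ:
  y_{n+1} = y_n + z·[7/9·y_n + 2/9·y_{n+1}] ⇒ (1 − 2/9z)y_{n+1} = (1 + 7/9z)y_n
  R(z) = (1 + 7/9z)/(1 − 2/9z).

Solve |R(x)|<1 on ℝ⁻.
x=-0.35: |R|=0.6753
R=−1: 1+7/9x = −1+2/9x ⇒ -5/9x=2 ⇒ x=2/(-5/9)=-3.6000
Confirm numerically:
  x=-3.242: |R|=0.88440 <1
  x=-3.086: |R|=0.83061 <1
  x=-2.557: |R|=0.63051 <1
  x=-1.773: |R|=0.27188 <1
  x=-4.198: |R|=1.17188 >1
  x=-3.714: |R|=1.03470 >1
So |R|<1 on (-3.6000, 0).

z∈(-3.6000,0).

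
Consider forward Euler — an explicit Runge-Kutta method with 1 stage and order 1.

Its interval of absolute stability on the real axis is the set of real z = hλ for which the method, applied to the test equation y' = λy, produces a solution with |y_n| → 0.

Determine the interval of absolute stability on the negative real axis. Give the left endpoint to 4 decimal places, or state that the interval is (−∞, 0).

Test eqn y'=λy, z=hλ:
  order 1, 1-stage ⇒ R(z)=1+z
  (e.g. R(-0.33)=0.67000, |R|=0.67000)

Solve |R(x)|<1 on ℝ⁻.
x=-0.33: |R|=0.6700
|R(-1.57)|=0.5700 |R(-0.81)|=0.1900 |R(-0.66)|=0.3400
Bisect:
  x_lo=-2.7534 |R|=1.7534  x_hi=-0.0504 |R|=0.9496
  mid=-1.40188 |R|=0.40188 →hi
  mid=-2.07763 |R|=1.07763 →lo
  mid=-1.73975 |R|=0.73975 →hi
  mid=-1.90869 |R|=0.90869 →hi
  mid=-1.99316 |R|=0.99316 →hi
  mid=-2.03539 |R|=1.03539 →lo
  mid=-2.01428 |R|=1.01428 →lo
  ...
  [-2.00009,-1.99992] ⇒ x*=-2.0000
So |R|<1 on (-2.0000, 0).

z∈(-2.0000,0).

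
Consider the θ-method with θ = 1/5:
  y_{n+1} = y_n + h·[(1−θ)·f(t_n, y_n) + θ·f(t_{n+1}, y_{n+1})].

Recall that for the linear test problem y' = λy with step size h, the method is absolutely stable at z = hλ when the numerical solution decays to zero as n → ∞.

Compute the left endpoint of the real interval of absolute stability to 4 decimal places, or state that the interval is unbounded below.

z* = -3.3333.

Set f=λy, z=hλ:
  y_{n+1} = y_n + z·[4/5·y_n + 1/5·y_{n+1}] ⇒ (1 − 1/5z)y_{n+1} = (1 + 4/5z)y_n
  so R(z) = (1 + 4/5z)/(1 − 1/5z).

Solve |R(x)|<1 on ℝ⁻.
x=-0.77: |R|=0.3328
R=−1: 1+4/5x = −1+1/5x ⇒ -3/5x=2 ⇒ x=2/(-3/5)=-3.3333
Confirm numerically:
  x=-2.372: |R|=0.60879 <1
  x=-2.241: |R|=0.54744 <1
  x=-2.060: |R|=0.45892 <1
  x=-3.809: |R|=1.16199 >1
  x=-3.638: |R|=1.10581 >1
  x=-3.618: |R|=1.09909 >1
Stable set (-3.3333, 0).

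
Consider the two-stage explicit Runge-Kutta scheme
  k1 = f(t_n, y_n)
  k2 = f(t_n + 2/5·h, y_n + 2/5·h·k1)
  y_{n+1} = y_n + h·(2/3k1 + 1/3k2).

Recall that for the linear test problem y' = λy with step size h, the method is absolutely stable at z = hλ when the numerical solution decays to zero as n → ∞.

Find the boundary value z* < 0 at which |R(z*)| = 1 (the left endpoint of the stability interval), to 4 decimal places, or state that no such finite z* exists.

On y'=λy, z=hλ:
  k1=λy_n ⇒ h·k1=z·y_n;  k2=λ(1+2/5z)y_n ⇒ h·k2=z(1+2/5z)y_n
  y_{n+1}/y_n = 1 + 2/3z + 1/3z(1+2/5z) = 1 + z + 2/15z²
  R(z) = 1 + z + 2/15z².

Find x<0 with |R(x)|<1.
x=-0.95: |R|=0.1703
R=1: x+2/15x²=0 ⇒ x=−15/2=-7.5000; min R=1−1/(4·2/15)=-0.8750>−1
Confirm numerically:
  x=-6.015: |R|=0.19097 <1
  x=-4.799: |R|=0.72828 <1
  x=-4.375: |R|=0.82292 <1
  x=-8.090: |R|=1.63641 >1
  x=-7.870: |R|=1.38825 >1
  x=-7.679: |R|=1.18327 >1
So |R|<1 on (-7.5000, 0).

z* = -7.5000.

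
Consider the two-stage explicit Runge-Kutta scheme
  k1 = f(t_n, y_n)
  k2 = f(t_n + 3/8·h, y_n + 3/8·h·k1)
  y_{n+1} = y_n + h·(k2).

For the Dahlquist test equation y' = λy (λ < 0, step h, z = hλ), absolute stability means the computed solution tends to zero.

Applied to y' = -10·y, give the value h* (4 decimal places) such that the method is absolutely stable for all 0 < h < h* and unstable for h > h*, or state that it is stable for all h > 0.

Set f=λy, z=hλ:
  k1=λy_n ⇒ h·k1=z·y_n;  k2=λ(1+3/8z)y_n ⇒ h·k2=z(1+3/8z)y_n
  y_{n+1}/y_n = 1 + z(1+3/8z) = 1 + z + 3/8z²
  Hence R(z) = 1 + z + 3/8z².

Solve |R(x)|<1 on ℝ⁻.
x=-0.89: |R|=0.4070
R=1: x+3/8x²=0 ⇒ x=−8/3=-2.6667; min R=1−1/(4·3/8)=0.3333>−1
Confirm numerically:
  x=-2.180: |R|=0.60215 <1
  x=-2.151: |R|=0.58405 <1
  x=-1.554: |R|=0.35159 <1
  x=-1.178: |R|=0.34238 <1
  x=-3.178: |R|=1.60938 >1
  x=-3.095: |R|=1.49713 >1
  x=-2.811: |R|=1.15215 >1
Interval (-2.6667, 0).

(-2.6667,0); λ=-10 ⇒ h* = (8/3)/10 = 0.2667.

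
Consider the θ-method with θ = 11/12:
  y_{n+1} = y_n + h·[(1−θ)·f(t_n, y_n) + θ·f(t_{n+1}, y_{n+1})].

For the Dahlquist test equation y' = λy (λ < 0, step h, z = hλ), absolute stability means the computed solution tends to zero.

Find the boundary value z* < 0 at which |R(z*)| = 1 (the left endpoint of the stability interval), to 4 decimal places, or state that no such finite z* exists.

unbounded; (−∞, 0).

Set f=λy, z=hλ:
  y_{n+1} = y_n + z·[1/12·y_n + 11/12·y_{n+1}] ⇒ (1 − 11/12z)y_{n+1} = (1 + 1/12z)y_n
  R(z) = (1 + 1/12z)/(1 − 11/12z).

Need |R(x)|<1, x<0.
x=-0.64: |R|=0.5966
x=-2: |R|=0.2941
x=-10: |R|=0.0164
x=-100: |R|=0.0791
θ=11/12≥1/2 ⇒ |1+1/12x|<|1−11/12x| ∀x<0 ⇒ stable on all of ℝ⁻.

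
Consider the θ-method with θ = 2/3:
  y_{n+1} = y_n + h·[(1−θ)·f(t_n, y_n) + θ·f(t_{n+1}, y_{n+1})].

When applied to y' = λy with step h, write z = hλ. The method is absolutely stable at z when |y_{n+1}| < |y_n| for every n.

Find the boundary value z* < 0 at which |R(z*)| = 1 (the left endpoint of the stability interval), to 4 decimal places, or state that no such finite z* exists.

(−∞, 0) — no finite endpoint.

Test eqn y'=λy, z=hλ:
  y_{n+1} = y_n + z·[1/3·y_n + 2/3·y_{n+1}] ⇒ (1 − 2/3z)y_{n+1} = (1 + 1/3z)y_n
  Hence R(z) = (1 + 1/3z)/(1 − 2/3z).

Need |R(x)|<1, x<0.
x=-0.71: |R|=0.5181
x=-2: |R|=0.1429
x=-10: |R|=0.3043
x=-100: |R|=0.4778
θ=2/3≥1/2 ⇒ |1+1/3x|<|1−2/3x| ∀x<0 ⇒ stable on all of ℝ⁻.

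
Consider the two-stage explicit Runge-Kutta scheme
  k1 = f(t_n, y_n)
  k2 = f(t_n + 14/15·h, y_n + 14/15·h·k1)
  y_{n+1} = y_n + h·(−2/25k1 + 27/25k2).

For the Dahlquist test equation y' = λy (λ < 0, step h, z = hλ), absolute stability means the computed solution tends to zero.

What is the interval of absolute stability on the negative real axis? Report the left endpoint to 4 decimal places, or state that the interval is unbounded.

(-0.9921, 0).

On y'=λy, z=hλ:
  k1=λy_n ⇒ h·k1=z·y_n;  k2=λ(1+14/15z)y_n ⇒ h·k2=z(1+14/15z)y_n
  y_{n+1}/y_n = 1 − 2/25z + 27/25z(1+14/15z) = 1 + z + 126/125z²
  so R(z) = 1 + z + 126/125z².

Solve |R(x)|<1 on ℝ⁻.
x=-1.65: |R|=2.0943
R=1: x+126/125x²=0 ⇒ x=−125/126=-0.9921; min R=1−1/(4·126/125)=0.7520>−1
Confirm numerically:
  x=-0.552: |R|=0.75514 <1
  x=-0.540: |R|=0.75393 <1
  x=-0.528: |R|=0.75301 <1
  x=-0.487: |R|=0.75207 <1
  x=-1.495: |R|=1.75791 >1
  x=-1.481: |R|=1.72991 >1
  x=-1.031: |R|=1.04046 >1
So |R|<1 on (-0.9921, 0).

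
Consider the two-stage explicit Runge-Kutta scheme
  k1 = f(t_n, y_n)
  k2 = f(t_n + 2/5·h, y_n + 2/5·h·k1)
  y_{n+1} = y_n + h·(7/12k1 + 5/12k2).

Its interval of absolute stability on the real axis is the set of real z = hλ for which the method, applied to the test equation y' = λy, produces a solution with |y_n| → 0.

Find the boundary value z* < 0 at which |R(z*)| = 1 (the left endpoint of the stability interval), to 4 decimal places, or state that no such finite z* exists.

Test eqn y'=λy, z=hλ:
  k1=λy_n ⇒ h·k1=z·y_n;  k2=λ(1+2/5z)y_n ⇒ h·k2=z(1+2/5z)y_n
  y_{n+1}/y_n = 1 + 7/12z + 5/12z(1+2/5z) = 1 + z + 1/6z²
  so R(z) = 1 + z + 1/6z².

Need |R(x)|<1, x<0.
x=-1.24: |R|=0.0163
R=1: x+1/6x²=0 ⇒ x=−6=-6.0000; min R=1−1/(4·1/6)=-0.5000>−1
Confirm numerically:
  x=-5.354: |R|=0.42355 <1
  x=-3.257: |R|=0.48899 <1
  x=-2.519: |R|=0.46144 <1
  x=-6.499: |R|=1.54050 >1
  x=-6.444: |R|=1.47686 >1
  x=-6.329: |R|=1.34704 >1
So |R|<1 on (-6.0000, 0).

left endpoint -6.0000.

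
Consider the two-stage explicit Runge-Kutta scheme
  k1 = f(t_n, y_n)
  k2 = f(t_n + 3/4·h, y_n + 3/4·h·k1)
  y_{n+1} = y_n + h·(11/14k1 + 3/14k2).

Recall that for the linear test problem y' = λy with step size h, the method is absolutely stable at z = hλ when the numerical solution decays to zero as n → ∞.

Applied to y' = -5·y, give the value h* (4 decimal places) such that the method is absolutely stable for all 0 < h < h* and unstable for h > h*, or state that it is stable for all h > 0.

Test eqn y'=λy, z=hλ:
  k1=λy_n ⇒ h·k1=z·y_n;  k2=λ(1+3/4z)y_n ⇒ h·k2=z(1+3/4z)y_n
  y_{n+1}/y_n = 1 + 11/14z + 3/14z(1+3/4z) = 1 + z + 9/56z²
  Hence R(z) = 1 + z + 9/56z².

Find x<0 with |R(x)|<1.
x=-0.69: |R|=0.3865
R=1: x+9/56x²=0 ⇒ x=−56/9=-6.2222; min R=1−1/(4·9/56)=-0.5556>−1
Confirm numerically:
  x=-5.086: |R|=0.07126 <1
  x=-4.491: |R|=0.24954 <1
  x=-2.834: |R|=0.54321 <1
  x=-2.496: |R|=0.49475 <1
  x=-6.763: |R|=1.58778 >1
  x=-6.714: |R|=1.53065 >1
  x=-6.547: |R|=1.34173 >1
Interval (-6.2222, 0).

(-6.2222,0); λ=-5 ⇒ h* = (56/9)/5 = 1.2444.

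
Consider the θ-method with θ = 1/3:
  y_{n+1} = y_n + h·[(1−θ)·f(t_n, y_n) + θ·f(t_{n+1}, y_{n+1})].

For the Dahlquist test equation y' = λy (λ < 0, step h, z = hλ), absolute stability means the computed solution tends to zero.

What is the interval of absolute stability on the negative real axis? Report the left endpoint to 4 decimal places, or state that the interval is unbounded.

(-6.0000, 0).

With y'=λy (z=hλ):
  y_{n+1} = y_n + z·[2/3·y_n + 1/3·y_{n+1}] ⇒ (1 − 1/3z)y_{n+1} = (1 + 2/3z)y_n
  R(z) = (1 + 2/3z)/(1 − 1/3z).

Solve |R(x)|<1 on ℝ⁻.
x=-1.41: |R|=0.0408
R=−1: 1+2/3x = −1+1/3x ⇒ -1/3x=2 ⇒ x=2/(-1/3)=-6.0000
Confirm numerically:
  x=-5.080: |R|=0.88614 <1
  x=-4.552: |R|=0.80826 <1
  x=-3.718: |R|=0.66032 <1
  x=-6.581: |R|=1.06064 >1
  x=-6.073: |R|=1.00805 >1
Stable set (-6.0000, 0).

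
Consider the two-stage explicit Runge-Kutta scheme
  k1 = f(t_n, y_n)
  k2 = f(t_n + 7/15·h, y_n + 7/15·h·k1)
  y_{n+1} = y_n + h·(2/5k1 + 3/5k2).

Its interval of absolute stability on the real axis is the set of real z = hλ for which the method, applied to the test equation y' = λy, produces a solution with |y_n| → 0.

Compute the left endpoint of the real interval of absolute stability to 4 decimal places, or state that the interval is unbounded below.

Test eqn y'=λy, z=hλ:
  k1=λy_n ⇒ h·k1=z·y_n;  k2=λ(1+7/15z)y_n ⇒ h·k2=z(1+7/15z)y_n
  y_{n+1}/y_n = 1 + 2/5z + 3/5z(1+7/15z) = 1 + z + 7/25z²
  ⇒ R(z) = 1 + z + 7/25z².

Find x<0 with |R(x)|<1.
x=-1.18: |R|=0.2099
R=1: x+7/25x²=0 ⇒ x=−25/7=-3.5714; min R=1−1/(4·7/25)=0.1071>−1
Confirm numerically:
  x=-2.875: |R|=0.43938 <1
  x=-2.135: |R|=0.14130 <1
  x=-2.071: |R|=0.12993 <1
  x=-1.487: |R|=0.13213 <1
  x=-3.990: |R|=1.46763 >1
  x=-3.707: |R|=1.14072 >1
  x=-3.699: |R|=1.13213 >1
Interval (-3.5714, 0).

left endpoint -3.5714.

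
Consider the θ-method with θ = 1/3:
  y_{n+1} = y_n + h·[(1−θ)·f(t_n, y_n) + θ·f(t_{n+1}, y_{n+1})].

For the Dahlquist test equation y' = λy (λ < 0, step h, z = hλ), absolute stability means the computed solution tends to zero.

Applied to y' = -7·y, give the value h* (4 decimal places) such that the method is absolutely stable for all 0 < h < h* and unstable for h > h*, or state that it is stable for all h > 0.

(-6.0000,0); λ=-7 ⇒ h* = (6)/7 = 0.8571.

Set f=λy, z=hλ:
  y_{n+1} = y_n + z·[2/3·y_n + 1/3·y_{n+1}] ⇒ (1 − 1/3z)y_{n+1} = (1 + 2/3z)y_n
  so R(z) = (1 + 2/3z)/(1 − 1/3z).

Boundary: |R(x)|=1, x<0.
x=-1.05: |R|=0.2222
R=−1: 1+2/3x = −1+1/3x ⇒ -1/3x=2 ⇒ x=2/(-1/3)=-6.0000
Confirm numerically:
  x=-5.423: |R|=0.93150 <1
  x=-4.666: |R|=0.82598 <1
  x=-2.701: |R|=0.42133 <1
  x=-2.554: |R|=0.37955 <1
  x=-6.497: |R|=1.05233 >1
  x=-6.211: |R|=1.02291 >1
Stable set (-6.0000, 0).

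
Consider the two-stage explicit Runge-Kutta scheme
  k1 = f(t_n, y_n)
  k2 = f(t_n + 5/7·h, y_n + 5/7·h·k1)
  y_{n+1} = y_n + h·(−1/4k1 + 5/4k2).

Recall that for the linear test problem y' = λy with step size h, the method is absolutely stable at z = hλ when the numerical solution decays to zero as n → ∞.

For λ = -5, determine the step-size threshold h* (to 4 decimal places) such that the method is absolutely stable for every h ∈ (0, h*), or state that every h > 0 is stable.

(-1.1200,0); λ=-5 ⇒ h* = (28/25)/5 = 0.2240.

With y'=λy (z=hλ):
  k1=λy_n ⇒ h·k1=z·y_n;  k2=λ(1+5/7z)y_n ⇒ h·k2=z(1+5/7z)y_n
  y_{n+1}/y_n = 1 − 1/4z + 5/4z(1+5/7z) = 1 + z + 25/28z²
  so R(z) = 1 + z + 25/28z².

Boundary: |R(x)|=1, x<0.
x=-1.27: |R|=1.1701
R=1: x+25/28x²=0 ⇒ x=−28/25=-1.1200; min R=1−1/(4·25/28)=0.7200>−1
Confirm numerically:
  x=-0.872: |R|=0.80691 <1
  x=-0.857: |R|=0.79876 <1
  x=-0.549: |R|=0.72011 <1
  x=-1.602: |R|=1.68943 >1
  x=-1.453: |R|=1.43201 >1
Stable set (-1.1200, 0).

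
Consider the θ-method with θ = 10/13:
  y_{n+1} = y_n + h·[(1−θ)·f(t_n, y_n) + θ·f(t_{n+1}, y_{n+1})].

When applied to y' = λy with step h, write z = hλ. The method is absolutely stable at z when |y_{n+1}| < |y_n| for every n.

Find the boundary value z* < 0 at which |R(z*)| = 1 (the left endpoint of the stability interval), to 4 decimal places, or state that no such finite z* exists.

unbounded; (−∞, 0).

Test eqn y'=λy, z=hλ:
  y_{n+1} = y_n + z·[3/13·y_n + 10/13·y_{n+1}] ⇒ (1 − 10/13z)y_{n+1} = (1 + 3/13z)y_n
  ⇒ R(z) = (1 + 3/13z)/(1 − 10/13z).

Find x<0 with |R(x)|<1.
x=-1.74: |R|=0.2559
x=-2: |R|=0.2121
x=-10: |R|=0.1504
x=-100: |R|=0.2833
θ=10/13≥1/2 ⇒ |1+3/13x|<|1−10/13x| ∀x<0 ⇒ unbounded interval.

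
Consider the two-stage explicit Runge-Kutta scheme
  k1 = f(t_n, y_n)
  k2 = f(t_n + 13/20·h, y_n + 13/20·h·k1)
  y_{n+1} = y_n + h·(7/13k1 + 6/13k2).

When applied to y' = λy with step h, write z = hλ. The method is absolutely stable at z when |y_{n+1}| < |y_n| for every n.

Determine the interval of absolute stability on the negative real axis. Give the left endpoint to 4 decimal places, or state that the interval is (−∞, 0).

On y'=λy, z=hλ:
  k1=λy_n ⇒ h·k1=z·y_n;  k2=λ(1+13/20z)y_n ⇒ h·k2=z(1+13/20z)y_n
  y_{n+1}/y_n = 1 + 7/13z + 6/13z(1+13/20z) = 1 + z + 3/10z²
  so R(z) = 1 + z + 3/10z².

Need |R(x)|<1, x<0.
x=-0.45: |R|=0.6108
R=1: x+3/10x²=0 ⇒ x=−10/3=-3.3333; min R=1−1/(4·3/10)=0.1667>−1
Confirm numerically:
  x=-2.910: |R|=0.63043 <1
  x=-2.538: |R|=0.39443 <1
  x=-2.256: |R|=0.27086 <1
  x=-1.884: |R|=0.18084 <1
  x=-3.792: |R|=1.52178 >1
  x=-3.634: |R|=1.32779 >1
Interval (-3.3333, 0).

(-3.3333, 0).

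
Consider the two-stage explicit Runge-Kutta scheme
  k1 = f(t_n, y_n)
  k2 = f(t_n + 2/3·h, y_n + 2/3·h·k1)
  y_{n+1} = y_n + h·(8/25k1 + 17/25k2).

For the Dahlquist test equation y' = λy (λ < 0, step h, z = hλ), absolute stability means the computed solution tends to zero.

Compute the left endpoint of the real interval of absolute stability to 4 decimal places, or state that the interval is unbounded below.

left endpoint -2.2059.

On y'=λy, z=hλ:
  k1=λy_n ⇒ h·k1=z·y_n;  k2=λ(1+2/3z)y_n ⇒ h·k2=z(1+2/3z)y_n
  y_{n+1}/y_n = 1 + 8/25z + 17/25z(1+2/3z) = 1 + z + 34/75z²
  Hence R(z) = 1 + z + 34/75z².

Need |R(x)|<1, x<0.
x=-1.73: |R|=0.6268
R=1: x+34/75x²=0 ⇒ x=−75/34=-2.2059; min R=1−1/(4·34/75)=0.4485>−1
Confirm numerically:
  x=-2.112: |R|=0.91011 <1
  x=-1.758: |R|=0.64306 <1
  x=-0.964: |R|=0.45728 <1
  x=-0.891: |R|=0.46889 <1
  x=-2.802: |R|=1.75721 >1
  x=-2.763: |R|=1.69782 >1
  x=-2.414: |R|=1.22775 >1
So |R|<1 on (-2.2059, 0).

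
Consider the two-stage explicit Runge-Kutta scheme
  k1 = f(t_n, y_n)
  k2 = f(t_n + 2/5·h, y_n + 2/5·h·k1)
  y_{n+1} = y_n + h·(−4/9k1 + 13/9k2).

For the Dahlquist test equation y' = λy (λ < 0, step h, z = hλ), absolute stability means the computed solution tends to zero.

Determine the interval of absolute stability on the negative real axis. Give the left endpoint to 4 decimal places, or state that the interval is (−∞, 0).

With y'=λy (z=hλ):
  k1=λy_n ⇒ h·k1=z·y_n;  k2=λ(1+2/5z)y_n ⇒ h·k2=z(1+2/5z)y_n
  y_{n+1}/y_n = 1 − 4/9z + 13/9z(1+2/5z) = 1 + z + 26/45z²
  ⇒ R(z) = 1 + z + 26/45z².

Need |R(x)|<1, x<0.
x=-1.22: |R|=0.6400
R=1: x+26/45x²=0 ⇒ x=−45/26=-1.7308; min R=1−1/(4·26/45)=0.5673>−1
Confirm numerically:
  x=-1.690: |R|=0.96019 <1
  x=-1.606: |R|=0.88423 <1
  x=-1.041: |R|=0.58513 <1
  x=-1.018: |R|=0.58076 <1
  x=-2.314: |R|=1.77977 >1
  x=-2.074: |R|=1.41130 >1
  x=-1.795: |R|=1.06661 >1
Stable set (-1.7308, 0).

z∈(-1.7308,0).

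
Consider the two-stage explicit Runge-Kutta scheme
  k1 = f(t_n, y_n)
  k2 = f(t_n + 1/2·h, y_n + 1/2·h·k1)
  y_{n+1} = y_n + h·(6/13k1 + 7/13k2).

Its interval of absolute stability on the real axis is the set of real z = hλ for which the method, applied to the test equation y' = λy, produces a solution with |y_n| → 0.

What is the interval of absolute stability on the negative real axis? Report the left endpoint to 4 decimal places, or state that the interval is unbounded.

With y'=λy (z=hλ):
  k1=λy_n ⇒ h·k1=z·y_n;  k2=λ(1+1/2z)y_n ⇒ h·k2=z(1+1/2z)y_n
  y_{n+1}/y_n = 1 + 6/13z + 7/13z(1+1/2z) = 1 + z + 7/26z²
  R(z) = 1 + z + 7/26z².

Boundary: |R(x)|=1, x<0.
x=-1.22: |R|=0.1807
R=1: x+7/26x²=0 ⇒ x=−26/7=-3.7143; min R=1−1/(4·7/26)=0.0714>−1
Confirm numerically:
  x=-3.432: |R|=0.73917 <1
  x=-2.295: |R|=0.12305 <1
  x=-2.166: |R|=0.09711 <1
  x=-4.112: |R|=1.44030 >1
  x=-3.905: |R|=1.20051 >1
  x=-3.888: |R|=1.18184 >1
Interval (-3.7143, 0).

(-3.7143, 0).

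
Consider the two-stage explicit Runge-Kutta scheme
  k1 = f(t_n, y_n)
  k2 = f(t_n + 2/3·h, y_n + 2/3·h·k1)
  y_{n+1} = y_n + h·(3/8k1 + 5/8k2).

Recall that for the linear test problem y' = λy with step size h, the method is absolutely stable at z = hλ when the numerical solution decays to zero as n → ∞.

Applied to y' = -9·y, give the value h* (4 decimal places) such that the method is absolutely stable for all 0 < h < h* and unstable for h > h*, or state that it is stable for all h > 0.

On y'=λy, z=hλ:
  k1=λy_n ⇒ h·k1=z·y_n;  k2=λ(1+2/3z)y_n ⇒ h·k2=z(1+2/3z)y_n
  y_{n+1}/y_n = 1 + 3/8z + 5/8z(1+2/3z) = 1 + z + 5/12z²
  Hence R(z) = 1 + z + 5/12z².

Boundary: |R(x)|=1, x<0.
x=-1.47: |R|=0.4304
R=1: x+5/12x²=0 ⇒ x=−12/5=-2.4000; min R=1−1/(4·5/12)=0.4000>−1
Confirm numerically:
  x=-2.004: |R|=0.66934 <1
  x=-1.321: |R|=0.40610 <1
  x=-1.193: |R|=0.40002 <1
  x=-2.955: |R|=1.68334 >1
  x=-2.618: |R|=1.23780 >1
Stable set (-2.4000, 0).

(-2.4000,0); λ=-9 ⇒ h* = (12/5)/9 = 0.2667.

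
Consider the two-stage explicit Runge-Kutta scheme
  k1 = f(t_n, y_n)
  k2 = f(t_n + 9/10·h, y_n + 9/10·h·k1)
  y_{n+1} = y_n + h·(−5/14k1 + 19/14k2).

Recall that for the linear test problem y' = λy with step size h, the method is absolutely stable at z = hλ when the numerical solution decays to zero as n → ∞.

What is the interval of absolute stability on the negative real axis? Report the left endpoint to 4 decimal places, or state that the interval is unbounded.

On y'=λy, z=hλ:
  k1=λy_n ⇒ h·k1=z·y_n;  k2=λ(1+9/10z)y_n ⇒ h·k2=z(1+9/10z)y_n
  y_{n+1}/y_n = 1 − 5/14z + 19/14z(1+9/10z) = 1 + z + 171/140z²
  Hence R(z) = 1 + z + 171/140z².

Boundary: |R(x)|=1, x<0.
x=-0.5: |R|=0.8054
R=1: x+171/140x²=0 ⇒ x=−140/171=-0.8187; min R=1−1/(4·171/140)=0.7953>−1
Confirm numerically:
  x=-0.644: |R|=0.86257 <1
  x=-0.581: |R|=0.83131 <1
  x=-0.347: |R|=0.80007 <1
  x=-1.412: |R|=2.02322 >1
  x=-0.994: |R|=1.21282 >1
So |R|<1 on (-0.8187, 0).

(-0.8187, 0).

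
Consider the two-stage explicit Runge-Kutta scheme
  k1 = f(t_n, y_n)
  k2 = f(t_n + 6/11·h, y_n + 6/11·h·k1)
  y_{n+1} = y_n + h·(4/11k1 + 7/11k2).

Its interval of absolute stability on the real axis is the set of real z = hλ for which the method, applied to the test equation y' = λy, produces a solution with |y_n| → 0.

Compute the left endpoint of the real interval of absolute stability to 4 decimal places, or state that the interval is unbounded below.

z* = -2.8810.

On y'=λy, z=hλ:
  k1=λy_n ⇒ h·k1=z·y_n;  k2=λ(1+6/11z)y_n ⇒ h·k2=z(1+6/11z)y_n
  y_{n+1}/y_n = 1 + 4/11z + 7/11z(1+6/11z) = 1 + z + 42/121z²
  so R(z) = 1 + z + 42/121z².

Solve |R(x)|<1 on ℝ⁻.
x=-0.35: |R|=0.6925
R=1: x+42/121x²=0 ⇒ x=−121/42=-2.8810; min R=1−1/(4·42/121)=0.2798>−1
Confirm numerically:
  x=-2.680: |R|=0.81306 <1
  x=-2.252: |R|=0.50836 <1
  x=-2.237: |R|=0.49998 <1
  x=-3.254: |R|=1.42135 >1
  x=-3.179: |R|=1.32888 >1
Interval (-2.8810, 0).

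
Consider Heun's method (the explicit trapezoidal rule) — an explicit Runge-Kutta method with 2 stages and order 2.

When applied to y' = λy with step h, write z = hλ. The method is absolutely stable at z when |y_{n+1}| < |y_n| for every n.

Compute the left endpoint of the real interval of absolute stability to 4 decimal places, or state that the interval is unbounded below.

z* = -2.0000.

On y'=λy, z=hλ:
  order 2, 2-stage ⇒ R(z)=1+z+z^2/2
  (e.g. R(-0.46)=0.64580, |R|=0.64580)

Boundary: |R(x)|=1, x<0.
x=-0.46: |R|=0.6458
|R(-2.2)|=1.2200 |R(-1.38)|=0.5722 |R(-0.56)|=0.5968
Bisect:
  x_lo=-2.8762 |R|=2.2601  x_hi=-0.1900 |R|=0.8280
  mid=-1.53310 |R|=0.64210 →hi
  mid=-2.20465 |R|=1.22559 →lo
  mid=-1.86888 |R|=0.87747 →hi
  mid=-2.03676 |R|=1.03744 →lo
  mid=-1.95282 |R|=0.95393 →hi
  mid=-1.99479 |R|=0.99480 →hi
  mid=-2.01578 |R|=1.01590 →lo
  mid=-2.00528 |R|=1.00530 →lo
  mid=-2.00004 |R|=1.00004 →lo
  ...
  [-2.00004,-1.99987] ⇒ x*=-2.0000
So |R|<1 on (-2.0000, 0).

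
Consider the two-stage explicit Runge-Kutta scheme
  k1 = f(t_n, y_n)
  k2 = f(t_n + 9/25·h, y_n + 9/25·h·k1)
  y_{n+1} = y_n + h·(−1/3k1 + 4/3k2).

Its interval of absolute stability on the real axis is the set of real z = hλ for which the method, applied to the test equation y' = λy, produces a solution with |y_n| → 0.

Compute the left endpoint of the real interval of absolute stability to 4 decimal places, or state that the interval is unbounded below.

Set f=λy, z=hλ:
  k1=λy_n ⇒ h·k1=z·y_n;  k2=λ(1+9/25z)y_n ⇒ h·k2=z(1+9/25z)y_n
  y_{n+1}/y_n = 1 − 1/3z + 4/3z(1+9/25z) = 1 + z + 12/25z²
  so R(z) = 1 + z + 12/25z².

Boundary: |R(x)|=1, x<0.
x=-1.74: |R|=0.7132
R=1: x+12/25x²=0 ⇒ x=−25/12=-2.0833; min R=1−1/(4·12/25)=0.4792>−1
Confirm numerically:
  x=-1.848: |R|=0.79125 <1
  x=-1.783: |R|=0.74296 <1
  x=-1.436: |R|=0.55381 <1
  x=-2.577: |R|=1.61065 >1
  x=-2.415: |R|=1.38447 >1
  x=-2.138: |R|=1.05610 >1
Stable set (-2.0833, 0).

z* = -2.0833.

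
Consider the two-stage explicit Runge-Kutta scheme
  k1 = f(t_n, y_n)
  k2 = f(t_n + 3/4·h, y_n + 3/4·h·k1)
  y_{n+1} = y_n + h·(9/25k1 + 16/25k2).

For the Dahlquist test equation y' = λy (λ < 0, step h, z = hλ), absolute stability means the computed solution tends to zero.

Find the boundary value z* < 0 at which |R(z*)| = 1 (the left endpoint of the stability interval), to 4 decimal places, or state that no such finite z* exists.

Test eqn y'=λy, z=hλ:
  k1=λy_n ⇒ h·k1=z·y_n;  k2=λ(1+3/4z)y_n ⇒ h·k2=z(1+3/4z)y_n
  y_{n+1}/y_n = 1 + 9/25z + 16/25z(1+3/4z) = 1 + z + 12/25z²
  so R(z) = 1 + z + 12/25z².

Need |R(x)|<1, x<0.
x=-1.2: |R|=0.4912
R=1: x+12/25x²=0 ⇒ x=−25/12=-2.0833; min R=1−1/(4·12/25)=0.4792>−1
Confirm numerically:
  x=-2.053: |R|=0.97011 <1
  x=-1.218: |R|=0.49409 <1
  x=-1.062: |R|=0.47937 <1
  x=-0.881: |R|=0.49156 <1
  x=-2.669: |R|=1.75031 >1
  x=-2.248: |R|=1.17768 >1
  x=-2.229: |R|=1.15585 >1
Interval (-2.0833, 0).

left endpoint -2.0833.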